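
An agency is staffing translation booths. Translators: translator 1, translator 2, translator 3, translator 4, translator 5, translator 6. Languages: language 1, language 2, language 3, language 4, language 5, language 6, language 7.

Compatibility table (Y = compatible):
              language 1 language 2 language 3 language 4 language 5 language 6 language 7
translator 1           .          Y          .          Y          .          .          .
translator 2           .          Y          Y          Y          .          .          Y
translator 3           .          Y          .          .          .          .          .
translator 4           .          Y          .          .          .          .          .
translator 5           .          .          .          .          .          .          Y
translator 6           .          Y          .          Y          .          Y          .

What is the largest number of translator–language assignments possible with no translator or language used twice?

A valid assignment of size 5: translator 1→language 4, translator 2→language 3, translator 3→language 2, translator 5→language 7, translator 6→language 6.
The set {translator 3, translator 4} has only 1 neighbour ({language 2}), so by Hall's theorem at most 5 of the 6 translators can be matched.

5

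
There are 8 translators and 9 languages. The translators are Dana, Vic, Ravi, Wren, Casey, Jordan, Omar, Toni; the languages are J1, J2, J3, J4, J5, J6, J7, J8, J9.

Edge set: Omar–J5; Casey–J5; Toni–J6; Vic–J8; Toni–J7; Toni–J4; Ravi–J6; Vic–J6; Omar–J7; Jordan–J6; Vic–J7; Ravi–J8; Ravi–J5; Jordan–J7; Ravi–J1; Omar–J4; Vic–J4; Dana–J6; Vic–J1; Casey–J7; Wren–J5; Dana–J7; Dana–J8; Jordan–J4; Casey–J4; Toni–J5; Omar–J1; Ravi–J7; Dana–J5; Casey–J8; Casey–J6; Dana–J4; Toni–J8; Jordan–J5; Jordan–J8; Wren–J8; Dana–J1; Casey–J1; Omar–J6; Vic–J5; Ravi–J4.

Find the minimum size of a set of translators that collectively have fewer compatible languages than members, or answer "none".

Take S = {Dana, Vic, Ravi, Wren, Casey, Jordan, Omar}. Its neighbourhood is {J1, J4, J5, J6, J7, J8}, so |N(S)| = 6 < |S| = 7.
Every subset of size less than 7 has at least as many neighbours as members, so 7 is the minimum.

7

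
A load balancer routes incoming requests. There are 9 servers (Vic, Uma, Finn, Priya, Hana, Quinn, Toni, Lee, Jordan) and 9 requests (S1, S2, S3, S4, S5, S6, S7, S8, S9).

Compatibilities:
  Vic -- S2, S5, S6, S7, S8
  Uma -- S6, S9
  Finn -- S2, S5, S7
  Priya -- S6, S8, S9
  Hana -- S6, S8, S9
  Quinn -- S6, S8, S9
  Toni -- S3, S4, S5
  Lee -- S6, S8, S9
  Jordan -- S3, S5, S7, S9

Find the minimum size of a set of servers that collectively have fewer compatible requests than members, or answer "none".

4

Take S = {Uma, Priya, Hana, Quinn}. Its neighbourhood is {S6, S8, S9}, so |N(S)| = 3 < |S| = 4.
Every subset of size less than 4 has at least as many neighbours as members, so 4 is the minimum.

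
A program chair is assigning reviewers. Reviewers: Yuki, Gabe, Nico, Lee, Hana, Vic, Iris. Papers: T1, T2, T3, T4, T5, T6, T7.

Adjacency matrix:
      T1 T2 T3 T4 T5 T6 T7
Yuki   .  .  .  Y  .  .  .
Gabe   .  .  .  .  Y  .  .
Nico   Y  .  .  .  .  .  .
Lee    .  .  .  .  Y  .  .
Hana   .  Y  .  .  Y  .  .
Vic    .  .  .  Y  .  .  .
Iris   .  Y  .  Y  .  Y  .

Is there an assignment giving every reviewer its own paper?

No

The set {Yuki, Gabe, Lee, Vic} has only 2 neighbours ({T4, T5}), so by Hall's theorem at most 5 of the 7 reviewers can be matched.
Hence no matching covers every reviewer.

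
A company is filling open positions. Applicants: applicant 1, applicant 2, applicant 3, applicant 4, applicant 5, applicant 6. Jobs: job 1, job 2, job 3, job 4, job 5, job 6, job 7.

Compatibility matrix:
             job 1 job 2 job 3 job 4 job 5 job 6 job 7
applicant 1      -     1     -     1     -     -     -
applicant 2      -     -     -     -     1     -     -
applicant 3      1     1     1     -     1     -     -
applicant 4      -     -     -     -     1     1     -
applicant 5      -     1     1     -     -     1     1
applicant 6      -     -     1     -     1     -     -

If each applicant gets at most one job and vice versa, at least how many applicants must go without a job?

0

A valid assignment of size 6: applicant 1→job 4, applicant 2→job 5, applicant 3→job 1, applicant 4→job 6, applicant 5→job 2, applicant 6→job 3.
All 6 applicants are matched, so no larger matching exists.
That matches 6 of the 6, leaving 0 unmatched; no matching can do better.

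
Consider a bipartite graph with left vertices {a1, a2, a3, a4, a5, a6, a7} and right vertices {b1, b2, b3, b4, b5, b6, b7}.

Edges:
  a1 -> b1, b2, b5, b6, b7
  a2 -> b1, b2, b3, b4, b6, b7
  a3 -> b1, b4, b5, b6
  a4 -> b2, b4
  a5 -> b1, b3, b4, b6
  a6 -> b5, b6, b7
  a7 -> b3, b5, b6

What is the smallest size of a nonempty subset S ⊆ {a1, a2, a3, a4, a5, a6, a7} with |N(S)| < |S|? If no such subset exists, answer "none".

none

A matching saturating every left vertex exists, for instance a1→b2, a2→b1, a3→b5, a4→b4, a5→b6, a6→b7, a7→b3.
By Hall's marriage theorem, this means |N(S)| ≥ |S| for every subset S, so no violating subset exists.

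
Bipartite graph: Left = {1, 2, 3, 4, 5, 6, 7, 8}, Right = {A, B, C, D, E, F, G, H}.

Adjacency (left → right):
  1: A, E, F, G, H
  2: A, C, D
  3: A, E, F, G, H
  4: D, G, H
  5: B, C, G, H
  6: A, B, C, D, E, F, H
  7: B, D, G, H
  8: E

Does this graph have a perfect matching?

A valid assignment of size 8: 1→F, 2→C, 3→G, 4→D, 5→B, 6→A, 7→H, 8→E.
All 8 left vertices are covered.

Yes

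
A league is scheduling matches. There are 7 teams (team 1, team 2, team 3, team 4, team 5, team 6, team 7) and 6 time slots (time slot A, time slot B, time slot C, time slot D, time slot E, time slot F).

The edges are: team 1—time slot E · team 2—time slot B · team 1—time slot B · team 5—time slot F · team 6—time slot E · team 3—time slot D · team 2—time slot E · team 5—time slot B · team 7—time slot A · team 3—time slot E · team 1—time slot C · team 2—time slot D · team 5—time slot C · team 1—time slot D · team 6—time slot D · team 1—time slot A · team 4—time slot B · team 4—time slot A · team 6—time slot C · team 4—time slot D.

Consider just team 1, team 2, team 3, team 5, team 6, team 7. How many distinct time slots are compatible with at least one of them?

The union of neighbours of {team 1, team 2, team 3, team 5, team 6, team 7} is {time slot A, time slot B, time slot C, time slot D, time slot E, time slot F}, which has 6 elements.
Since |N(S)| = 6 ≥ |S| = 6, Hall's condition holds for this subset.

6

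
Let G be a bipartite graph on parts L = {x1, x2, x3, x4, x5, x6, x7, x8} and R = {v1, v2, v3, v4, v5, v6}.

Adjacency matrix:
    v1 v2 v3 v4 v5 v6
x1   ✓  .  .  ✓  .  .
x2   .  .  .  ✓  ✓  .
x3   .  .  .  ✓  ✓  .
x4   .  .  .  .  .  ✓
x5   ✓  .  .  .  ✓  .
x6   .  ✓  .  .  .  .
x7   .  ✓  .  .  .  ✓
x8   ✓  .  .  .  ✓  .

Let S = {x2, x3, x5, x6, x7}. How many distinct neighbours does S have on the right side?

The union of neighbours of {x2, x3, x5, x6, x7} is {v1, v2, v4, v5, v6}, which has 5 elements.
Since |N(S)| = 5 ≥ |S| = 5, Hall's condition holds for this subset.

5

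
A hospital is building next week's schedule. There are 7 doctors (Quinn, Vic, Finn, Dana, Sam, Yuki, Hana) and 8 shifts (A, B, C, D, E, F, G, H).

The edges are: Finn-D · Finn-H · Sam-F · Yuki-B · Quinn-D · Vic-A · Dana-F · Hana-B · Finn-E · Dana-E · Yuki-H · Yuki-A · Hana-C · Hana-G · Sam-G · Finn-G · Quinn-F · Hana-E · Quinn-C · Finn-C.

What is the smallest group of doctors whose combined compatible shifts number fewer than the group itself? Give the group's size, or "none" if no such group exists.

A matching saturating every doctor exists, for instance Quinn→C, Vic→A, Finn→G, Dana→E, Sam→F, Yuki→H, Hana→B.
By Hall's marriage theorem, this means |N(S)| ≥ |S| for every subset S, so no violating subset exists.

none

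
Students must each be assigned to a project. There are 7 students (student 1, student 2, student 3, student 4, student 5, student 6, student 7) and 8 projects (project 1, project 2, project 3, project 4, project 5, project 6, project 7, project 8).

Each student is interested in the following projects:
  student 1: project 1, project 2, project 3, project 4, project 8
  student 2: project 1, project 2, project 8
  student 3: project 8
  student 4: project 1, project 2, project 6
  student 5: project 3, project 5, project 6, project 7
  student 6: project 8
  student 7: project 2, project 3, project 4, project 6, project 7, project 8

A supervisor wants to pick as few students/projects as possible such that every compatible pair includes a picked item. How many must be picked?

6

A maximum matching has 6 edges (e.g. student 1–project 2, student 2–project 1, student 3–project 8, student 4–project 6, student 5–project 7, student 7–project 3).
By König's theorem the minimum vertex cover has the same size. One such cover is {student 1, student 2, student 4, student 5, student 7, project 8}.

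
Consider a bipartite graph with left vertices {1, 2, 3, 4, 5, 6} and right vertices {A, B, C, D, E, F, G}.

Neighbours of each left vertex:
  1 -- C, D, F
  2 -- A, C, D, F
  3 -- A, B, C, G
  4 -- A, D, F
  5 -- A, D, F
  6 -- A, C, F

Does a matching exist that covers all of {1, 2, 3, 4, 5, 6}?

The set {1, 2, 4, 5, 6} has only 4 neighbours ({A, C, D, F}), so by Hall's theorem at most 5 of the 6 left vertices can be matched.
Hence no matching covers every left vertex.

No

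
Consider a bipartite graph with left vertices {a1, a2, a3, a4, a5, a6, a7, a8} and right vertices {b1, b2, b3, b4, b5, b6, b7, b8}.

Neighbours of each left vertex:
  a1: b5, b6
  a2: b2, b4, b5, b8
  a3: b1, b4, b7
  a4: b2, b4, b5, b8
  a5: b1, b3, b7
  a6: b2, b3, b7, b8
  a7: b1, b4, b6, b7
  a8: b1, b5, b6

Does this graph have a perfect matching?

Yes

One maximum matching: a1-b6, a2-b8, a3-b4, a4-b2, a5-b1, a6-b3, a7-b7, a8-b5.
All 8 left vertices are covered.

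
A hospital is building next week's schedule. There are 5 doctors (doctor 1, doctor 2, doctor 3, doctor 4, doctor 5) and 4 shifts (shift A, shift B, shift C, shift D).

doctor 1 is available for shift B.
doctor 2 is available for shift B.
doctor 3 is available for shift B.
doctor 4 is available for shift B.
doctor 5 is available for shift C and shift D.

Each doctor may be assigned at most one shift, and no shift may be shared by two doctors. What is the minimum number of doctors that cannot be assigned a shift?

3

For example, pair doctor 1→shift B, doctor 5→shift D.
The set {doctor 1, doctor 2, doctor 3, doctor 4} has only 1 neighbour ({shift B}), so by Hall's theorem at most 2 of the 5 doctors can be matched.
That matches 2 of the 5, leaving 3 unmatched; no matching can do better.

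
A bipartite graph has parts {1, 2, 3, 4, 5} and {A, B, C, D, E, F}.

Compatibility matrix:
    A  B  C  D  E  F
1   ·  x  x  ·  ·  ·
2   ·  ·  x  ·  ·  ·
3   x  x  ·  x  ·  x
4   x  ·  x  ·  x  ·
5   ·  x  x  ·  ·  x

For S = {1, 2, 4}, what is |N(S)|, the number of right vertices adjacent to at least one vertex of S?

4

The union of neighbours of {1, 2, 4} is {A, B, C, E}, which has 4 elements.
Since |N(S)| = 4 ≥ |S| = 3, Hall's condition holds for this subset.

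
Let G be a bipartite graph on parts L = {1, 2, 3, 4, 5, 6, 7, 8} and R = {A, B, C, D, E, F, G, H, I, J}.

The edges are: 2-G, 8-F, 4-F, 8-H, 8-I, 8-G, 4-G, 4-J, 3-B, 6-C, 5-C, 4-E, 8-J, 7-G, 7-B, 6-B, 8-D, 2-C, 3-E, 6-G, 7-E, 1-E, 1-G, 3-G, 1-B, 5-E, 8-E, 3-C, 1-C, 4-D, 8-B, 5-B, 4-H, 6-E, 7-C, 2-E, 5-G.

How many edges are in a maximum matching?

One maximum matching: 1-C, 2-G, 3-E, 4-H, 5-B, 8-J.
The set {1, 2, 3, 5, 6, 7} has only 4 neighbours ({B, C, E, G}), so by Hall's theorem at most 6 of the 8 left vertices can be matched.

6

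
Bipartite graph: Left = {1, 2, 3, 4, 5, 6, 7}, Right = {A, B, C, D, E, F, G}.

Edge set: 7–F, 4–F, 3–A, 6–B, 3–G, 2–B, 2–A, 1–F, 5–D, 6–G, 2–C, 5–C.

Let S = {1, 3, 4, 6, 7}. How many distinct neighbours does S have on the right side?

4

The union of neighbours of {1, 3, 4, 6, 7} is {A, B, F, G}, which has 4 elements.
Since |N(S)| = 4 < |S| = 5, Hall's condition fails for this subset.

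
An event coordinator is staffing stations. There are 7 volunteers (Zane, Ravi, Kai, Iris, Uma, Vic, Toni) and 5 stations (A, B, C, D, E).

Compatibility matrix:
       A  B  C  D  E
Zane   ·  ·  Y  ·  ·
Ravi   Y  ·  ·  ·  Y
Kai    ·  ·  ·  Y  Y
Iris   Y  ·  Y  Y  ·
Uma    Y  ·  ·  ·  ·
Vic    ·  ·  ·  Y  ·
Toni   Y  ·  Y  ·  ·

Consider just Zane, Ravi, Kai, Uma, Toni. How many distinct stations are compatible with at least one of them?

The union of neighbours of {Zane, Ravi, Kai, Uma, Toni} is {A, C, D, E}, which has 4 elements.
Since |N(S)| = 4 < |S| = 5, Hall's condition fails for this subset.

4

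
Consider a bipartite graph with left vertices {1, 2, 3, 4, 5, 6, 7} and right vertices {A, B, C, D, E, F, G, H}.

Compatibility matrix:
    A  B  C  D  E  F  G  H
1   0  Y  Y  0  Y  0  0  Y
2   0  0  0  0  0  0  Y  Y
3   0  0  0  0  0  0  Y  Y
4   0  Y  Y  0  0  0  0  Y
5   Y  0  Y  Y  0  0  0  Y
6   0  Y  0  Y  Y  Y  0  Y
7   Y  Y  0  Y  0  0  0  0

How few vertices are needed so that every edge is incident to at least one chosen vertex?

7

The 7 edges 1–E, 2–H, 3–G, 4–C, 5–D, 6–F, 7–B form a matching, so any vertex cover needs at least 7 vertices (one per matched edge).
Conversely {1, 2, 3, 4, 5, 6, 7} meets every edge and has exactly 7 vertices, so 7 is optimal.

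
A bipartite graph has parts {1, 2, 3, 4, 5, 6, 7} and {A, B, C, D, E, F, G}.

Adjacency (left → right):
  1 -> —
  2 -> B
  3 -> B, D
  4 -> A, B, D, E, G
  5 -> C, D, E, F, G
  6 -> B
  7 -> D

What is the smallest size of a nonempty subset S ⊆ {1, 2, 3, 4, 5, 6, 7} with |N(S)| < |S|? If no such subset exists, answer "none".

Take S = {1}. Its neighbourhood is {}, so |N(S)| = 0 < |S| = 1.

1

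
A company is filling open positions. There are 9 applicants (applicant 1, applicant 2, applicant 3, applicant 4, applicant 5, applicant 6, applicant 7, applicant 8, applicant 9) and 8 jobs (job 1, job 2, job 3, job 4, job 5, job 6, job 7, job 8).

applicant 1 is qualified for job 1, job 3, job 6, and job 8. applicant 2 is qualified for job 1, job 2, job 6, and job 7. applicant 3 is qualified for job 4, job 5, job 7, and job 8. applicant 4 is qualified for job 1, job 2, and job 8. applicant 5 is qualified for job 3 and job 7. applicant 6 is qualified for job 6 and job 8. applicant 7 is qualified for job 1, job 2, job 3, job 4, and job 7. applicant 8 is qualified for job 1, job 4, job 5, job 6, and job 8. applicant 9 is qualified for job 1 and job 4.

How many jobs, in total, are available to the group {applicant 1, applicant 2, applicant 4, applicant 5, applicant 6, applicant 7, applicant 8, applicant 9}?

The union of neighbours of {applicant 1, applicant 2, applicant 4, applicant 5, applicant 6, applicant 7, applicant 8, applicant 9} is {job 1, job 2, job 3, job 4, job 5, job 6, job 7, job 8}, which has 8 elements.
Since |N(S)| = 8 ≥ |S| = 8, Hall's condition holds for this subset.

8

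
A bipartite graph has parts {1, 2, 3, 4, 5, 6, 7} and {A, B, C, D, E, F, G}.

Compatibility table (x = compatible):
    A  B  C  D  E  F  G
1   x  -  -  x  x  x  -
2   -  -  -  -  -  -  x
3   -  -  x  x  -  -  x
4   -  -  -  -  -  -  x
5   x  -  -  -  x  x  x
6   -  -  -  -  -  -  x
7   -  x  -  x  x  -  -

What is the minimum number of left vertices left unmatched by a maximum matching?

A valid assignment of size 5: 1–D, 2–G, 3–C, 5–E, 7–B.
The set {2, 4, 6} has only 1 neighbour ({G}), so by Hall's theorem at most 5 of the 7 left vertices can be matched.
That matches 5 of the 7, leaving 2 unmatched; no matching can do better.

2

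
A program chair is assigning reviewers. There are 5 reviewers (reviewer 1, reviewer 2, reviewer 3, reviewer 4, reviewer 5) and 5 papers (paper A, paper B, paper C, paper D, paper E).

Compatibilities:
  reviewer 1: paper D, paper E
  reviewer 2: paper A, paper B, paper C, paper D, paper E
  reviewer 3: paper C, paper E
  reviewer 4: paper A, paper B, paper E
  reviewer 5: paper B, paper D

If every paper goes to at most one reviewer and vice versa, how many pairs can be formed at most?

5

For example, pair reviewer 1-paper E, reviewer 2-paper A, reviewer 3-paper C, reviewer 4-paper B, reviewer 5-paper D.
All 5 reviewers are matched, so no larger matching exists.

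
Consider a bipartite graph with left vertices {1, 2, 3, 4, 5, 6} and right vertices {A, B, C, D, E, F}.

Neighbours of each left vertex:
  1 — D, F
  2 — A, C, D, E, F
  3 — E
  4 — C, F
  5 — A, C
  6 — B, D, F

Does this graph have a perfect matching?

Yes

For example, pair 1→D, 2→A, 3→E, 4→F, 5→C, 6→B.
Every left vertex is matched, so this is a perfect matching.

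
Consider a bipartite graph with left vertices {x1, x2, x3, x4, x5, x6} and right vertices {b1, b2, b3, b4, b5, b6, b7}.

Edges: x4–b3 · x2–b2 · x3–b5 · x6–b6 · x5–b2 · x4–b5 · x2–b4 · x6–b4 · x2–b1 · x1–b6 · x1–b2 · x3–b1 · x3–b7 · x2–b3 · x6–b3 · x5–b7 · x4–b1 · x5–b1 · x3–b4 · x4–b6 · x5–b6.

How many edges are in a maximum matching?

A valid assignment of size 6: x1-b2, x2-b4, x3-b5, x4-b6, x5-b7, x6-b3.
All 6 left vertices are matched, so no larger matching exists.

6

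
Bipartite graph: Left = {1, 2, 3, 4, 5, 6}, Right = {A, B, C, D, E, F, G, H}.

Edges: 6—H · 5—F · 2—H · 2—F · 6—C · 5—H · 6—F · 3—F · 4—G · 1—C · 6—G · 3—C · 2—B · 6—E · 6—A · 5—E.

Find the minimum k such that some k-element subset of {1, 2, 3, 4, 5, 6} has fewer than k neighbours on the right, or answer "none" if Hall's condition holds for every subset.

A matching saturating every left vertex exists, for instance 1→C, 2→B, 3→F, 4→G, 5→H, 6→A.
By Hall's marriage theorem, this means |N(S)| ≥ |S| for every subset S, so no violating subset exists.

none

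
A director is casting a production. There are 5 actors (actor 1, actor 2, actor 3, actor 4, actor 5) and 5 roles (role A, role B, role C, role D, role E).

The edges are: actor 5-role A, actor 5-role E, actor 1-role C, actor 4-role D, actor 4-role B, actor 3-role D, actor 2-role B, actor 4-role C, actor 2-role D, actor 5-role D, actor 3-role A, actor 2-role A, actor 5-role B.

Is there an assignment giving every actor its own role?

Yes

One maximum matching: actor 1→role C, actor 2→role B, actor 3→role A, actor 4→role D, actor 5→role E.
All 5 actors are covered.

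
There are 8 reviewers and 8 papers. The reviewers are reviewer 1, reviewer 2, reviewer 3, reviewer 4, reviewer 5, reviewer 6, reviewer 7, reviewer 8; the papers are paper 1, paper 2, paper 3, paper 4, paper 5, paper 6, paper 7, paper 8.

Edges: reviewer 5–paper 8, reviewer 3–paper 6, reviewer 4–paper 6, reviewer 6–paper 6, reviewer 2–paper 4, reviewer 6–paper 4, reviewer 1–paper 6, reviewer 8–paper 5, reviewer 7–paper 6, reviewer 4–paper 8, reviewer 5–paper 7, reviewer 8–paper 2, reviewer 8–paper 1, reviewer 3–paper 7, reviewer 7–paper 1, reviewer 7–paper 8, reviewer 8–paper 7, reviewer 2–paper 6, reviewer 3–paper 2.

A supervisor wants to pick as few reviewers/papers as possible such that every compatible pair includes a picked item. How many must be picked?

A maximum matching has 7 edges (e.g. reviewer 1–paper 6, reviewer 2–paper 4, reviewer 3–paper 2, reviewer 4–paper 8, reviewer 5–paper 7, reviewer 7–paper 1, reviewer 8–paper 5).
By König's theorem the minimum vertex cover has the same size. One such cover is {reviewer 3, reviewer 4, reviewer 5, reviewer 7, reviewer 8, paper 4, paper 6}.

7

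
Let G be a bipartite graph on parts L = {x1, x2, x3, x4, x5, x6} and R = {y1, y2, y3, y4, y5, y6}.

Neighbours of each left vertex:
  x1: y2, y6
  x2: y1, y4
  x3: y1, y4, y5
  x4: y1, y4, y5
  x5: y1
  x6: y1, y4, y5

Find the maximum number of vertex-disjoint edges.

4

One maximum matching: x1-y2, x2-y4, x3-y5, x4-y1.
The set {x2, x3, x4, x5, x6} has only 3 neighbours ({y1, y4, y5}), so by Hall's theorem at most 4 of the 6 left vertices can be matched.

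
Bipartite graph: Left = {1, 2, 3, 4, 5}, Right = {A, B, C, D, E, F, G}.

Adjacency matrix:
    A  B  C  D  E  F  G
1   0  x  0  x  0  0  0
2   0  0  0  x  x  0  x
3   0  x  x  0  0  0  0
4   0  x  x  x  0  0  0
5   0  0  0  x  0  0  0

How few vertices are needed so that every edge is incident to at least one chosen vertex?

4

{2, B, C, D} is a vertex cover of size 4: every edge has an endpoint in this set.
No smaller cover exists because 1–D, 2–E, 3–C, 4–B is a matching of size 4, and a cover must include an endpoint of each of these disjoint edges (König's theorem).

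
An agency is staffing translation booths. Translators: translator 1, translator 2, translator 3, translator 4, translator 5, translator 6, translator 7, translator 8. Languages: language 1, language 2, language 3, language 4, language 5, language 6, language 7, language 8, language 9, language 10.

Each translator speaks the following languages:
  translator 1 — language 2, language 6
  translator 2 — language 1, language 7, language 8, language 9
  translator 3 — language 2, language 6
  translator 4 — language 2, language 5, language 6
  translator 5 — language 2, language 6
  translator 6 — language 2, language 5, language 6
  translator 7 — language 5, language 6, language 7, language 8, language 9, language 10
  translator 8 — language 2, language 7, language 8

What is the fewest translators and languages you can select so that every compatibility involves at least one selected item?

The 6 edges translator 1–language 2, translator 2–language 9, translator 3–language 6, translator 4–language 5, translator 7–language 8, translator 8–language 7 form a matching, so any vertex cover needs at least 6 vertices (one per matched edge).
Conversely {translator 2, translator 7, translator 8, language 2, language 5, language 6} meets every edge and has exactly 6 vertices, so 6 is optimal.

6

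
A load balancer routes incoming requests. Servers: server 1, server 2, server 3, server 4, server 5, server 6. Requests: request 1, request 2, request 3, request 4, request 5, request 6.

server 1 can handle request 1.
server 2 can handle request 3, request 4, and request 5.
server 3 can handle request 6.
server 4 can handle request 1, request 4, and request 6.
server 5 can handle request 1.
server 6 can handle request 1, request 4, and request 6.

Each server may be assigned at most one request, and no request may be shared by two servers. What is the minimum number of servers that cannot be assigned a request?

2

For example, pair server 1–request 1, server 2–request 5, server 3–request 6, server 4–request 4.
The set {server 1, server 3, server 4, server 5, server 6} has only 3 neighbours ({request 1, request 4, request 6}), so by Hall's theorem at most 4 of the 6 servers can be matched.
That matches 4 of the 6, leaving 2 unmatched; no matching can do better.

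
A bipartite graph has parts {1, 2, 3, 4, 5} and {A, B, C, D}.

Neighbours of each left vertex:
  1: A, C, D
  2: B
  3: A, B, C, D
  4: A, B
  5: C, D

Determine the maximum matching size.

A valid assignment of size 4: 1→D, 2→B, 3→C, 4→A.
The set {1, 2, 3, 4, 5} has only 4 neighbours ({A, B, C, D}), so by Hall's theorem at most 4 of the 5 left vertices can be matched.

4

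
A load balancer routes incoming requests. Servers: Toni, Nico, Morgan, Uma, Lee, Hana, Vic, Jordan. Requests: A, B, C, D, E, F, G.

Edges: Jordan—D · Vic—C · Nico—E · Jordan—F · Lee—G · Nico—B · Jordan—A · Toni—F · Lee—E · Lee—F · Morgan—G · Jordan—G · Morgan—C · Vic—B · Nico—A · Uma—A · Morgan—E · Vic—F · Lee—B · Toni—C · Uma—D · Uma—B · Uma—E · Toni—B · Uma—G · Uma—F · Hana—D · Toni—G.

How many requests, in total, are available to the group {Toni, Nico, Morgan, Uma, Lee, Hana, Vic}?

7

The union of neighbours of {Toni, Nico, Morgan, Uma, Lee, Hana, Vic} is {A, B, C, D, E, F, G}, which has 7 elements.
Since |N(S)| = 7 ≥ |S| = 7, Hall's condition holds for this subset.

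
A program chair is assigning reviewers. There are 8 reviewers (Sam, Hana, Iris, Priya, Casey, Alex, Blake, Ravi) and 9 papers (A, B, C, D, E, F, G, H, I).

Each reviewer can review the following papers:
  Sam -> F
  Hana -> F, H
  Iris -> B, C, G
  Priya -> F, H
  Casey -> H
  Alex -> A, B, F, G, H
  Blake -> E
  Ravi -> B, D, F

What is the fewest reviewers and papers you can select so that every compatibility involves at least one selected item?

6

{Iris, Alex, Blake, Ravi, F, H} is a vertex cover of size 6: every edge has an endpoint in this set.
No smaller cover exists because Sam–F, Hana–H, Iris–C, Alex–G, Blake–E, Ravi–B is a matching of size 6, and a cover must include an endpoint of each of these disjoint edges (König's theorem).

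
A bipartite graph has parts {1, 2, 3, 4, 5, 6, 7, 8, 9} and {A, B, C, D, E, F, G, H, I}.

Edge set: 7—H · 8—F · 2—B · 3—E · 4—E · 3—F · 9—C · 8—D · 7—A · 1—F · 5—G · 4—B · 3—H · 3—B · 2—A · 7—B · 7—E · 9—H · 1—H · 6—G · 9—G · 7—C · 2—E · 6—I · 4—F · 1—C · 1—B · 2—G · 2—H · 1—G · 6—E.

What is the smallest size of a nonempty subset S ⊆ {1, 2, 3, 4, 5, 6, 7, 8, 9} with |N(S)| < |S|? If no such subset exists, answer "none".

A matching saturating every left vertex exists, for instance 1→F, 2→E, 3→H, 4→B, 5→G, 6→I, 7→A, 8→D, 9→C.
By Hall's marriage theorem, this means |N(S)| ≥ |S| for every subset S, so no violating subset exists.

none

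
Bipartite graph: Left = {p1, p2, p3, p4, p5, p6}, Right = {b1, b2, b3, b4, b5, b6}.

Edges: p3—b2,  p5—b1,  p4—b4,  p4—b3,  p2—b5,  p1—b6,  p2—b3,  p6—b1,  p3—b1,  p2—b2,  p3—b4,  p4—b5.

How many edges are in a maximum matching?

5

One maximum matching: p1→b6, p2→b2, p3→b4, p4→b3, p5→b1.
The set {p5, p6} has only 1 neighbour ({b1}), so by Hall's theorem at most 5 of the 6 left vertices can be matched.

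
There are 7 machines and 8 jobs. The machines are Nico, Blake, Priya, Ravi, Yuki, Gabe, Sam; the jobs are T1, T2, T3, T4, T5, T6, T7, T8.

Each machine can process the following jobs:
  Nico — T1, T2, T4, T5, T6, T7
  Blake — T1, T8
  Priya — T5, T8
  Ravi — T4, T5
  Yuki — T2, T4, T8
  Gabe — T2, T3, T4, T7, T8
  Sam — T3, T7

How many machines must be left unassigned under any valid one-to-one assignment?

0

A valid assignment of size 7: Nico-T6, Blake-T1, Priya-T8, Ravi-T5, Yuki-T2, Gabe-T4, Sam-T7.
All 7 machines are matched, so no larger matching exists.
That matches 7 of the 7, leaving 0 unmatched; no matching can do better.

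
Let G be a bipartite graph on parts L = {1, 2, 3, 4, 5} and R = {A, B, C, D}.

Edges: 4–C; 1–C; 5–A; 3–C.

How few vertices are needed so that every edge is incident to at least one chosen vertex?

2

The 2 edges 1–C, 5–A form a matching, so any vertex cover needs at least 2 vertices (one per matched edge).
Conversely {5, C} meets every edge and has exactly 2 vertices, so 2 is optimal.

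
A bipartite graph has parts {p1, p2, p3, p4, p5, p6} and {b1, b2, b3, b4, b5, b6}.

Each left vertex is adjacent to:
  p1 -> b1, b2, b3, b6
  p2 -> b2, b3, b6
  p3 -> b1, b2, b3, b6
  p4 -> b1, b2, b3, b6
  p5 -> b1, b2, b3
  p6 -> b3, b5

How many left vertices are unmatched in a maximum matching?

A valid assignment of size 5: p1–b1, p2–b2, p3–b6, p4–b3, p6–b5.
The set {p1, p2, p3, p4, p5} has only 4 neighbours ({b1, b2, b3, b6}), so by Hall's theorem at most 5 of the 6 left vertices can be matched.
That matches 5 of the 6, leaving 1 unmatched; no matching can do better.

1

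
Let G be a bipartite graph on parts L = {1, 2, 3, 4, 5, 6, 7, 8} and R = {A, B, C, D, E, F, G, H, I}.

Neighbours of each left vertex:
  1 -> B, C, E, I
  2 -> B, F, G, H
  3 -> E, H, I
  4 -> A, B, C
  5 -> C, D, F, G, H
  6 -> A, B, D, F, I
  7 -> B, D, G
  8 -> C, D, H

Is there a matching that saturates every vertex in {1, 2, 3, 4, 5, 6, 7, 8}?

A valid assignment of size 8: 1–I, 2–F, 3–E, 4–B, 5–H, 6–A, 7–G, 8–C.
All 8 left vertices are covered.

Yes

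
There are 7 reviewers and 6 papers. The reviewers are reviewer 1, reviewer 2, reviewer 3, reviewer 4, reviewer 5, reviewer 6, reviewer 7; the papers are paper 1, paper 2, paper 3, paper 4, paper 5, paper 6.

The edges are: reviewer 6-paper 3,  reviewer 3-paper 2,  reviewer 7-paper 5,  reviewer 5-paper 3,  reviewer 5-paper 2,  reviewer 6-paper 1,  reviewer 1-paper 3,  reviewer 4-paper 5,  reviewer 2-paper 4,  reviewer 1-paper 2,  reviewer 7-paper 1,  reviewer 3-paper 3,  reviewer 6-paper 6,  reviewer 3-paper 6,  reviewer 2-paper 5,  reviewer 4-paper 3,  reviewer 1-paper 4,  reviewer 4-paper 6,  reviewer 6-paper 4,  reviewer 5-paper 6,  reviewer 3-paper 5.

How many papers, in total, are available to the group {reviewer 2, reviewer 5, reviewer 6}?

The union of neighbours of {reviewer 2, reviewer 5, reviewer 6} is {paper 1, paper 2, paper 3, paper 4, paper 5, paper 6}, which has 6 elements.
Since |N(S)| = 6 ≥ |S| = 3, Hall's condition holds for this subset.

6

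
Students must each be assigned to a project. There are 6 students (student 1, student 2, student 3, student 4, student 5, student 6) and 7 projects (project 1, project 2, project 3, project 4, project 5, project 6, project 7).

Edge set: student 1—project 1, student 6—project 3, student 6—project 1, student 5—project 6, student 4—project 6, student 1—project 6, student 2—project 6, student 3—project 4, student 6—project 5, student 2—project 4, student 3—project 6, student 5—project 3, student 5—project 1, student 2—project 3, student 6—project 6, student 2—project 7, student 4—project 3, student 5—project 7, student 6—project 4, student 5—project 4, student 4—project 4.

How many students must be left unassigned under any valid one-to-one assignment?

For example, pair student 1–project 1, student 2–project 7, student 3–project 6, student 4–project 4, student 5–project 3, student 6–project 5.
All 6 students are matched, so no larger matching exists.
That matches 6 of the 6, leaving 0 unmatched; no matching can do better.

0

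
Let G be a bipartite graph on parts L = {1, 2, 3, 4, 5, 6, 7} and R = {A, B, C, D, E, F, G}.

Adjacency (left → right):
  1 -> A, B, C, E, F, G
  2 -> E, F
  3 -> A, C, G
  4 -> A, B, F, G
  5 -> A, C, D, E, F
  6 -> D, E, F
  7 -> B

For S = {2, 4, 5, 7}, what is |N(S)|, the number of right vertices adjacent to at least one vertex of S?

7

The union of neighbours of {2, 4, 5, 7} is {A, B, C, D, E, F, G}, which has 7 elements.
Since |N(S)| = 7 ≥ |S| = 4, Hall's condition holds for this subset.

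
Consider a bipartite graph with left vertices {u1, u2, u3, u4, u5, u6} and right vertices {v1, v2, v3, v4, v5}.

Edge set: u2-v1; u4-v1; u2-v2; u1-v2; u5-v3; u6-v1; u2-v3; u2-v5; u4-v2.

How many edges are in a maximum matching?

A valid assignment of size 4: u1→v2, u2→v5, u4→v1, u5→v3.
The set {u1, u3, u4, u6} has only 2 neighbours ({v1, v2}), so by Hall's theorem at most 4 of the 6 left vertices can be matched.

4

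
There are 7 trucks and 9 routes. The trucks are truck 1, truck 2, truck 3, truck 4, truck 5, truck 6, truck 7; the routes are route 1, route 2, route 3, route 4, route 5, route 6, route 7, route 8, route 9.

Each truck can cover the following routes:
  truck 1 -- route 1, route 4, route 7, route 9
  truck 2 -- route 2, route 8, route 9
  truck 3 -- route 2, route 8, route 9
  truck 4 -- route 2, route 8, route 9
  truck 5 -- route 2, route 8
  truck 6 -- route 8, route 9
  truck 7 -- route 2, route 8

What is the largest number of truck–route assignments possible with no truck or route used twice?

One maximum matching: truck 1→route 7, truck 2→route 8, truck 3→route 9, truck 4→route 2.
The set {truck 2, truck 3, truck 4, truck 5, truck 6, truck 7} has only 3 neighbours ({route 2, route 8, route 9}), so by Hall's theorem at most 4 of the 7 trucks can be matched.

4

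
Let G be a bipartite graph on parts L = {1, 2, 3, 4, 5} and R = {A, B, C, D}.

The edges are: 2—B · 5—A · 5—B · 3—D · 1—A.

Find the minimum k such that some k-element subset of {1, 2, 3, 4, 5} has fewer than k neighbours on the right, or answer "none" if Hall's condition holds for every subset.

Take S = {4}. Its neighbourhood is {}, so |N(S)| = 0 < |S| = 1.

1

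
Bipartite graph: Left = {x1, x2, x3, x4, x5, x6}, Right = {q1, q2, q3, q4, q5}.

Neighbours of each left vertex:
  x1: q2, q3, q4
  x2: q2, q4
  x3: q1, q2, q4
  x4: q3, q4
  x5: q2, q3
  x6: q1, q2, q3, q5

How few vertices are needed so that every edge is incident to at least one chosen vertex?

A maximum matching has 5 edges (e.g. x1–q3, x2–q2, x3–q1, x4–q4, x6–q5).
By König's theorem the minimum vertex cover has the same size. One such cover is {x3, x6, q2, q3, q4}.

5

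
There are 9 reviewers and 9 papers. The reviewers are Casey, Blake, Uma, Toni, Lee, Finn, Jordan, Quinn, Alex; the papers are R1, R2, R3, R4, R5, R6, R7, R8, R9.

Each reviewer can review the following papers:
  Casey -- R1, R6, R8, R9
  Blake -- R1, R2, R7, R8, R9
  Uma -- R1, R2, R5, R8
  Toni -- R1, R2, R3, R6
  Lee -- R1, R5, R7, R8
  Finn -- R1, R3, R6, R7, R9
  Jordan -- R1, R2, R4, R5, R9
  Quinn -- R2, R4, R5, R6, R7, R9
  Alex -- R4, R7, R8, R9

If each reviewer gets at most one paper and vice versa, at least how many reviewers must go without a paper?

0

A valid assignment of size 9: Casey→R9, Blake→R1, Uma→R8, Toni→R2, Lee→R5, Finn→R3, Jordan→R4, Quinn→R6, Alex→R7.
This saturates every reviewer, so 9 is the maximum.
That matches 9 of the 9, leaving 0 unmatched; no matching can do better.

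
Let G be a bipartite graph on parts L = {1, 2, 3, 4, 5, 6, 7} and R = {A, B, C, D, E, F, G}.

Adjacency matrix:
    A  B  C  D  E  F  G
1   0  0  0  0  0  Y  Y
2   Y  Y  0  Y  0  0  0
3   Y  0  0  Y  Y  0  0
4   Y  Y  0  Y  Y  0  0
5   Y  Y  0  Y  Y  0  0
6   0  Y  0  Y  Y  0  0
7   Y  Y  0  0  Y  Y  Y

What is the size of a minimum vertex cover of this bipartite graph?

6

A maximum matching has 6 edges (e.g. 1–F, 2–A, 3–D, 4–E, 5–B, 7–G).
By König's theorem the minimum vertex cover has the same size. One such cover is {1, 7, A, B, D, E}.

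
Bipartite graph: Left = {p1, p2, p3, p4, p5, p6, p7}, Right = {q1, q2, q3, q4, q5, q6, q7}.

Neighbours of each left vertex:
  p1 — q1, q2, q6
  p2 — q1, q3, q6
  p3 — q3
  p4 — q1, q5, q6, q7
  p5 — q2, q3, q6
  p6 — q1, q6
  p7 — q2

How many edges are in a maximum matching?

5

For example, pair p1-q2, p2-q1, p3-q3, p4-q7, p5-q6.
The set {p1, p2, p3, p5, p6, p7} has only 4 neighbours ({q1, q2, q3, q6}), so by Hall's theorem at most 5 of the 7 left vertices can be matched.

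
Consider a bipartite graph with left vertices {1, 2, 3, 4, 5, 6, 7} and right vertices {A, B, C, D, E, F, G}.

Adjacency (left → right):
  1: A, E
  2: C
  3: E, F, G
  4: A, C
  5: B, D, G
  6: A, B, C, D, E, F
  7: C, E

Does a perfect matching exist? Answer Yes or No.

The set {1, 2, 4, 7} has only 3 neighbours ({A, C, E}), so by Hall's theorem at most 6 of the 7 left vertices can be matched.
Hence no matching covers every left vertex.

No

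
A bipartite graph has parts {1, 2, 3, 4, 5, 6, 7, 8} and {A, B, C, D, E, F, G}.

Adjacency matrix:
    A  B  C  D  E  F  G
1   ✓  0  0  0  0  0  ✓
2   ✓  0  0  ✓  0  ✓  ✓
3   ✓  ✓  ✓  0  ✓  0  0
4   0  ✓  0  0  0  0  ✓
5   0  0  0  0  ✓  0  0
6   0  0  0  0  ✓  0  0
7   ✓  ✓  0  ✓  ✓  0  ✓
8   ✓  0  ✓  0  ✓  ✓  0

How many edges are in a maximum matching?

For example, pair 1–A, 2–F, 3–B, 4–G, 5–E, 7–D, 8–C.
The set {5, 6} has only 1 neighbour ({E}), so by Hall's theorem at most 7 of the 8 left vertices can be matched.

7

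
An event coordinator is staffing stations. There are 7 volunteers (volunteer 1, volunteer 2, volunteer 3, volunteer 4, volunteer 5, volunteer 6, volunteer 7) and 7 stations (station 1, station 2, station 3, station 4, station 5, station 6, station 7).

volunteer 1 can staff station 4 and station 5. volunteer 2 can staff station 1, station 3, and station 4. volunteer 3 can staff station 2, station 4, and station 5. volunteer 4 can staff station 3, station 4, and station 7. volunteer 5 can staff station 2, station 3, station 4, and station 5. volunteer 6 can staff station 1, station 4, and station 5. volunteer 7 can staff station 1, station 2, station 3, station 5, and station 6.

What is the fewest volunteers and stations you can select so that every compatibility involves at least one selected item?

{volunteer 1, volunteer 2, volunteer 3, volunteer 4, volunteer 5, volunteer 6, volunteer 7} is a vertex cover of size 7: every edge has an endpoint in this set.
No smaller cover exists because volunteer 1–station 4, volunteer 2–station 3, volunteer 3–station 5, volunteer 4–station 7, volunteer 5–station 2, volunteer 6–station 1, volunteer 7–station 6 is a matching of size 7, and a cover must include an endpoint of each of these disjoint edges (König's theorem).

7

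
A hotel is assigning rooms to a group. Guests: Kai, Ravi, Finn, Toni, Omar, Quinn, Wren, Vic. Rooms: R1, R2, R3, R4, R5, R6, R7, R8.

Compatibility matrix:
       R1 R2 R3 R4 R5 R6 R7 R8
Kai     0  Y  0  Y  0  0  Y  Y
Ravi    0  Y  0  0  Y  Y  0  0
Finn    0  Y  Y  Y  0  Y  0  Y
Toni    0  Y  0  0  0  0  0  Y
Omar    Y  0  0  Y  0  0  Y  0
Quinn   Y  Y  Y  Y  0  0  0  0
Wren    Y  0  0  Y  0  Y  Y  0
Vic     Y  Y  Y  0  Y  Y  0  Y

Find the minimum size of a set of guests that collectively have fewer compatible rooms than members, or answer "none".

A matching saturating every guest exists, for instance Kai→R7, Ravi→R5, Finn→R3, Toni→R8, Omar→R1, Quinn→R2, Wren→R4, Vic→R6.
By Hall's marriage theorem, this means |N(S)| ≥ |S| for every subset S, so no violating subset exists.

none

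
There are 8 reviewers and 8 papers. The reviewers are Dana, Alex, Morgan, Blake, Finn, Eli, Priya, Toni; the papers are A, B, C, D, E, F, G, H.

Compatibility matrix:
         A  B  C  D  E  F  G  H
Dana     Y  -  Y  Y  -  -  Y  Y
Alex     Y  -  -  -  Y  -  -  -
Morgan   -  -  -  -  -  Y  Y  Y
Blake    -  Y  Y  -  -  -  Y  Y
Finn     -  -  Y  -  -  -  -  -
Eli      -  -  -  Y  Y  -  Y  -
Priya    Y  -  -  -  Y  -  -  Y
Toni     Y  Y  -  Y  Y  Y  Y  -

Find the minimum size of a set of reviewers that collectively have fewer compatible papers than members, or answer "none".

none

A matching saturating every reviewer exists, for instance Dana→A, Alex→E, Morgan→F, Blake→B, Finn→C, Eli→D, Priya→H, Toni→G.
By Hall's marriage theorem, this means |N(S)| ≥ |S| for every subset S, so no violating subset exists.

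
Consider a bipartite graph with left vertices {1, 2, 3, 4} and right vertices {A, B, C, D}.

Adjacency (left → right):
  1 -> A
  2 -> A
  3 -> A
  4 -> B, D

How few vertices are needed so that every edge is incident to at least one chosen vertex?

2

A maximum matching has 2 edges (e.g. 1–A, 4–B).
By König's theorem the minimum vertex cover has the same size. One such cover is {4, A}.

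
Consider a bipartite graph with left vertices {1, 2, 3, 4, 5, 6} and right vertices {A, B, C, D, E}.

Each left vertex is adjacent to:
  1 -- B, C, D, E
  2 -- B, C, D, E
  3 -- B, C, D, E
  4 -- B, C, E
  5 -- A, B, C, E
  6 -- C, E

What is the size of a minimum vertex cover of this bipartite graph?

5

A maximum matching has 5 edges (e.g. 1–D, 2–C, 3–E, 4–B, 5–A).
By König's theorem the minimum vertex cover has the same size. One such cover is {5, B, C, D, E}.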